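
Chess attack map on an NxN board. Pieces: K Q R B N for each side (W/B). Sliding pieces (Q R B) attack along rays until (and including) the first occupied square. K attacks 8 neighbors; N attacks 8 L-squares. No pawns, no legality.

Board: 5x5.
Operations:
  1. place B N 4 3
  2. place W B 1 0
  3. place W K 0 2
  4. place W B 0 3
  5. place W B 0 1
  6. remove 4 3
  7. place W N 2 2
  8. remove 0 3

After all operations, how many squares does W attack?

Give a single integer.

Answer: 14

Derivation:
Op 1: place BN@(4,3)
Op 2: place WB@(1,0)
Op 3: place WK@(0,2)
Op 4: place WB@(0,3)
Op 5: place WB@(0,1)
Op 6: remove (4,3)
Op 7: place WN@(2,2)
Op 8: remove (0,3)
Per-piece attacks for W:
  WB@(0,1): attacks (1,2) (2,3) (3,4) (1,0) [ray(1,-1) blocked at (1,0)]
  WK@(0,2): attacks (0,3) (0,1) (1,2) (1,3) (1,1)
  WB@(1,0): attacks (2,1) (3,2) (4,3) (0,1) [ray(-1,1) blocked at (0,1)]
  WN@(2,2): attacks (3,4) (4,3) (1,4) (0,3) (3,0) (4,1) (1,0) (0,1)
Union (14 distinct): (0,1) (0,3) (1,0) (1,1) (1,2) (1,3) (1,4) (2,1) (2,3) (3,0) (3,2) (3,4) (4,1) (4,3)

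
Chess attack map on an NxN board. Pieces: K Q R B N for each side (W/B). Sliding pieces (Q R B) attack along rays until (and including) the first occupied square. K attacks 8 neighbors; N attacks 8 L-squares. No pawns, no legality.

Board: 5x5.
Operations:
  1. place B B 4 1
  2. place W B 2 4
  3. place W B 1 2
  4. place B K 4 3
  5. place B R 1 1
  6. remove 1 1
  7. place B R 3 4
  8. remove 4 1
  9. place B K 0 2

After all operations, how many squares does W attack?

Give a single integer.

Op 1: place BB@(4,1)
Op 2: place WB@(2,4)
Op 3: place WB@(1,2)
Op 4: place BK@(4,3)
Op 5: place BR@(1,1)
Op 6: remove (1,1)
Op 7: place BR@(3,4)
Op 8: remove (4,1)
Op 9: place BK@(0,2)
Per-piece attacks for W:
  WB@(1,2): attacks (2,3) (3,4) (2,1) (3,0) (0,3) (0,1) [ray(1,1) blocked at (3,4)]
  WB@(2,4): attacks (3,3) (4,2) (1,3) (0,2) [ray(-1,-1) blocked at (0,2)]
Union (10 distinct): (0,1) (0,2) (0,3) (1,3) (2,1) (2,3) (3,0) (3,3) (3,4) (4,2)

Answer: 10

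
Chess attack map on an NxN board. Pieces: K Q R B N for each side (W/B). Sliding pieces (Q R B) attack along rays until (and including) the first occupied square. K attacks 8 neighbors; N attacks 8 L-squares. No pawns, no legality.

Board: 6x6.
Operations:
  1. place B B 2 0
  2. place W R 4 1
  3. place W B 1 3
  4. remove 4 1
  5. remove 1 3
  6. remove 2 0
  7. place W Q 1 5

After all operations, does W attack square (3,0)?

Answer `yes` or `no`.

Op 1: place BB@(2,0)
Op 2: place WR@(4,1)
Op 3: place WB@(1,3)
Op 4: remove (4,1)
Op 5: remove (1,3)
Op 6: remove (2,0)
Op 7: place WQ@(1,5)
Per-piece attacks for W:
  WQ@(1,5): attacks (1,4) (1,3) (1,2) (1,1) (1,0) (2,5) (3,5) (4,5) (5,5) (0,5) (2,4) (3,3) (4,2) (5,1) (0,4)
W attacks (3,0): no

Answer: no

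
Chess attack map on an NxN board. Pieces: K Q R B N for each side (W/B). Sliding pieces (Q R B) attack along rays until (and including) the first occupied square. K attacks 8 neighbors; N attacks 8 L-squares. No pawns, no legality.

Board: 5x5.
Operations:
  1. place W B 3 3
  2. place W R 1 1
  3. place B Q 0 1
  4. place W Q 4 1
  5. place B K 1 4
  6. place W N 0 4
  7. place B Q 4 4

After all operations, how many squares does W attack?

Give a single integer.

Answer: 18

Derivation:
Op 1: place WB@(3,3)
Op 2: place WR@(1,1)
Op 3: place BQ@(0,1)
Op 4: place WQ@(4,1)
Op 5: place BK@(1,4)
Op 6: place WN@(0,4)
Op 7: place BQ@(4,4)
Per-piece attacks for W:
  WN@(0,4): attacks (1,2) (2,3)
  WR@(1,1): attacks (1,2) (1,3) (1,4) (1,0) (2,1) (3,1) (4,1) (0,1) [ray(0,1) blocked at (1,4); ray(1,0) blocked at (4,1); ray(-1,0) blocked at (0,1)]
  WB@(3,3): attacks (4,4) (4,2) (2,4) (2,2) (1,1) [ray(1,1) blocked at (4,4); ray(-1,-1) blocked at (1,1)]
  WQ@(4,1): attacks (4,2) (4,3) (4,4) (4,0) (3,1) (2,1) (1,1) (3,2) (2,3) (1,4) (3,0) [ray(0,1) blocked at (4,4); ray(-1,0) blocked at (1,1); ray(-1,1) blocked at (1,4)]
Union (18 distinct): (0,1) (1,0) (1,1) (1,2) (1,3) (1,4) (2,1) (2,2) (2,3) (2,4) (3,0) (3,1) (3,2) (4,0) (4,1) (4,2) (4,3) (4,4)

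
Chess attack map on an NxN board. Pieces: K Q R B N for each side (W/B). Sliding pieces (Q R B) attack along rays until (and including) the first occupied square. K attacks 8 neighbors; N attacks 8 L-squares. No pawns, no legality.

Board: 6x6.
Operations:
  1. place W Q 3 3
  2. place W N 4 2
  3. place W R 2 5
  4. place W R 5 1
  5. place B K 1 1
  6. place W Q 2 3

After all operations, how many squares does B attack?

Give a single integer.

Answer: 8

Derivation:
Op 1: place WQ@(3,3)
Op 2: place WN@(4,2)
Op 3: place WR@(2,5)
Op 4: place WR@(5,1)
Op 5: place BK@(1,1)
Op 6: place WQ@(2,3)
Per-piece attacks for B:
  BK@(1,1): attacks (1,2) (1,0) (2,1) (0,1) (2,2) (2,0) (0,2) (0,0)
Union (8 distinct): (0,0) (0,1) (0,2) (1,0) (1,2) (2,0) (2,1) (2,2)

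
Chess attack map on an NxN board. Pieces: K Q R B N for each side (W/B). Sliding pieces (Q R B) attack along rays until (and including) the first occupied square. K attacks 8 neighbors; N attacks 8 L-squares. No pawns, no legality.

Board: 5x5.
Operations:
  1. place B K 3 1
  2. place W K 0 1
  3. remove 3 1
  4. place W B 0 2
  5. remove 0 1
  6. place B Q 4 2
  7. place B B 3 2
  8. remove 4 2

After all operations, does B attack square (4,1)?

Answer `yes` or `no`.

Op 1: place BK@(3,1)
Op 2: place WK@(0,1)
Op 3: remove (3,1)
Op 4: place WB@(0,2)
Op 5: remove (0,1)
Op 6: place BQ@(4,2)
Op 7: place BB@(3,2)
Op 8: remove (4,2)
Per-piece attacks for B:
  BB@(3,2): attacks (4,3) (4,1) (2,3) (1,4) (2,1) (1,0)
B attacks (4,1): yes

Answer: yes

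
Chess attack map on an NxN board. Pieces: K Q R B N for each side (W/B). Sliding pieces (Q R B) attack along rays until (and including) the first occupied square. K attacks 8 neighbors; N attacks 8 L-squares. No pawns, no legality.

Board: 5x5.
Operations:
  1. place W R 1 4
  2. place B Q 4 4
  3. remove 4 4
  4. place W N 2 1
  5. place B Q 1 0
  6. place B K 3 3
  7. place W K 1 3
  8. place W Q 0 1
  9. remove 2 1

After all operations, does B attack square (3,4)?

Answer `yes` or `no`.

Op 1: place WR@(1,4)
Op 2: place BQ@(4,4)
Op 3: remove (4,4)
Op 4: place WN@(2,1)
Op 5: place BQ@(1,0)
Op 6: place BK@(3,3)
Op 7: place WK@(1,3)
Op 8: place WQ@(0,1)
Op 9: remove (2,1)
Per-piece attacks for B:
  BQ@(1,0): attacks (1,1) (1,2) (1,3) (2,0) (3,0) (4,0) (0,0) (2,1) (3,2) (4,3) (0,1) [ray(0,1) blocked at (1,3); ray(-1,1) blocked at (0,1)]
  BK@(3,3): attacks (3,4) (3,2) (4,3) (2,3) (4,4) (4,2) (2,4) (2,2)
B attacks (3,4): yes

Answer: yes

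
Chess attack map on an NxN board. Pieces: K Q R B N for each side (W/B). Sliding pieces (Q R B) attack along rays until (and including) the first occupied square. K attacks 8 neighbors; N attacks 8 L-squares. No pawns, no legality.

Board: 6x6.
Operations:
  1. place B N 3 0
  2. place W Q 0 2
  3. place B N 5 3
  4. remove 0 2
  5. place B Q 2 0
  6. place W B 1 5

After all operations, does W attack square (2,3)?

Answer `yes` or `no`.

Op 1: place BN@(3,0)
Op 2: place WQ@(0,2)
Op 3: place BN@(5,3)
Op 4: remove (0,2)
Op 5: place BQ@(2,0)
Op 6: place WB@(1,5)
Per-piece attacks for W:
  WB@(1,5): attacks (2,4) (3,3) (4,2) (5,1) (0,4)
W attacks (2,3): no

Answer: no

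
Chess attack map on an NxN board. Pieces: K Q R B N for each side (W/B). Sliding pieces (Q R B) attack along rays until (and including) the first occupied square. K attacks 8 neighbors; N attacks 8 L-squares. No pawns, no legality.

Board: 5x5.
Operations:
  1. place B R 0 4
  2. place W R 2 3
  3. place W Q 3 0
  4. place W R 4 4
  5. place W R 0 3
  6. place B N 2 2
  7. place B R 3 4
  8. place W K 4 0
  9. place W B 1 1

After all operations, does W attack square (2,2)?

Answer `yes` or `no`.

Answer: yes

Derivation:
Op 1: place BR@(0,4)
Op 2: place WR@(2,3)
Op 3: place WQ@(3,0)
Op 4: place WR@(4,4)
Op 5: place WR@(0,3)
Op 6: place BN@(2,2)
Op 7: place BR@(3,4)
Op 8: place WK@(4,0)
Op 9: place WB@(1,1)
Per-piece attacks for W:
  WR@(0,3): attacks (0,4) (0,2) (0,1) (0,0) (1,3) (2,3) [ray(0,1) blocked at (0,4); ray(1,0) blocked at (2,3)]
  WB@(1,1): attacks (2,2) (2,0) (0,2) (0,0) [ray(1,1) blocked at (2,2)]
  WR@(2,3): attacks (2,4) (2,2) (3,3) (4,3) (1,3) (0,3) [ray(0,-1) blocked at (2,2); ray(-1,0) blocked at (0,3)]
  WQ@(3,0): attacks (3,1) (3,2) (3,3) (3,4) (4,0) (2,0) (1,0) (0,0) (4,1) (2,1) (1,2) (0,3) [ray(0,1) blocked at (3,4); ray(1,0) blocked at (4,0); ray(-1,1) blocked at (0,3)]
  WK@(4,0): attacks (4,1) (3,0) (3,1)
  WR@(4,4): attacks (4,3) (4,2) (4,1) (4,0) (3,4) [ray(0,-1) blocked at (4,0); ray(-1,0) blocked at (3,4)]
W attacks (2,2): yes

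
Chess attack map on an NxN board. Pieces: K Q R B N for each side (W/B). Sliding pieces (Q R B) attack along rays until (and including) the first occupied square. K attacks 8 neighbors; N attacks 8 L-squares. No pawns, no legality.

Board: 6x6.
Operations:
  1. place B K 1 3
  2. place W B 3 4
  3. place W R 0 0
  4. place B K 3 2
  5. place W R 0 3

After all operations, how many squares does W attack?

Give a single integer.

Answer: 18

Derivation:
Op 1: place BK@(1,3)
Op 2: place WB@(3,4)
Op 3: place WR@(0,0)
Op 4: place BK@(3,2)
Op 5: place WR@(0,3)
Per-piece attacks for W:
  WR@(0,0): attacks (0,1) (0,2) (0,3) (1,0) (2,0) (3,0) (4,0) (5,0) [ray(0,1) blocked at (0,3)]
  WR@(0,3): attacks (0,4) (0,5) (0,2) (0,1) (0,0) (1,3) [ray(0,-1) blocked at (0,0); ray(1,0) blocked at (1,3)]
  WB@(3,4): attacks (4,5) (4,3) (5,2) (2,5) (2,3) (1,2) (0,1)
Union (18 distinct): (0,0) (0,1) (0,2) (0,3) (0,4) (0,5) (1,0) (1,2) (1,3) (2,0) (2,3) (2,5) (3,0) (4,0) (4,3) (4,5) (5,0) (5,2)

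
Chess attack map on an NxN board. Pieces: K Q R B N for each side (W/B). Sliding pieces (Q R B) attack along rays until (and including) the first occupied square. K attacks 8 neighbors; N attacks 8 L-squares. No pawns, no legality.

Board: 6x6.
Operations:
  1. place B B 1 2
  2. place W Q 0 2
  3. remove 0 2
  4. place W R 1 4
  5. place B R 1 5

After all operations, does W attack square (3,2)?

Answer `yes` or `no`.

Op 1: place BB@(1,2)
Op 2: place WQ@(0,2)
Op 3: remove (0,2)
Op 4: place WR@(1,4)
Op 5: place BR@(1,5)
Per-piece attacks for W:
  WR@(1,4): attacks (1,5) (1,3) (1,2) (2,4) (3,4) (4,4) (5,4) (0,4) [ray(0,1) blocked at (1,5); ray(0,-1) blocked at (1,2)]
W attacks (3,2): no

Answer: no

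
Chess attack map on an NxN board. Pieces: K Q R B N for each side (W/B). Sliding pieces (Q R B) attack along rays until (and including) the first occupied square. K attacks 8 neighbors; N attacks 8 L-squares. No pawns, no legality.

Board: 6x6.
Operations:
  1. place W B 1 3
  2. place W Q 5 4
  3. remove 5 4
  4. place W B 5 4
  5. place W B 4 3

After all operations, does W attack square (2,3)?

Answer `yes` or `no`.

Op 1: place WB@(1,3)
Op 2: place WQ@(5,4)
Op 3: remove (5,4)
Op 4: place WB@(5,4)
Op 5: place WB@(4,3)
Per-piece attacks for W:
  WB@(1,3): attacks (2,4) (3,5) (2,2) (3,1) (4,0) (0,4) (0,2)
  WB@(4,3): attacks (5,4) (5,2) (3,4) (2,5) (3,2) (2,1) (1,0) [ray(1,1) blocked at (5,4)]
  WB@(5,4): attacks (4,5) (4,3) [ray(-1,-1) blocked at (4,3)]
W attacks (2,3): no

Answer: no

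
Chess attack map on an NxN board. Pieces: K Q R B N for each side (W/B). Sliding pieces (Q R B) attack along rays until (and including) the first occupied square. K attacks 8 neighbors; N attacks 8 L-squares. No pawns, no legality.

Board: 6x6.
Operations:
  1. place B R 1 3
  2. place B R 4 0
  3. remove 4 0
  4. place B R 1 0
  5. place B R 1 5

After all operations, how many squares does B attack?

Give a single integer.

Op 1: place BR@(1,3)
Op 2: place BR@(4,0)
Op 3: remove (4,0)
Op 4: place BR@(1,0)
Op 5: place BR@(1,5)
Per-piece attacks for B:
  BR@(1,0): attacks (1,1) (1,2) (1,3) (2,0) (3,0) (4,0) (5,0) (0,0) [ray(0,1) blocked at (1,3)]
  BR@(1,3): attacks (1,4) (1,5) (1,2) (1,1) (1,0) (2,3) (3,3) (4,3) (5,3) (0,3) [ray(0,1) blocked at (1,5); ray(0,-1) blocked at (1,0)]
  BR@(1,5): attacks (1,4) (1,3) (2,5) (3,5) (4,5) (5,5) (0,5) [ray(0,-1) blocked at (1,3)]
Union (21 distinct): (0,0) (0,3) (0,5) (1,0) (1,1) (1,2) (1,3) (1,4) (1,5) (2,0) (2,3) (2,5) (3,0) (3,3) (3,5) (4,0) (4,3) (4,5) (5,0) (5,3) (5,5)

Answer: 21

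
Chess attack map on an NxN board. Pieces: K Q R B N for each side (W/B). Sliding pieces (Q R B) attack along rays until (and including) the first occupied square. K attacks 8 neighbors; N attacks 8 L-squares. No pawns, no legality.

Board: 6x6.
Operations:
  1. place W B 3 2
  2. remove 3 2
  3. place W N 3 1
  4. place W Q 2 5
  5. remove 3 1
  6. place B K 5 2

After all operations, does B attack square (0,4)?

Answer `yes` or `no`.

Answer: no

Derivation:
Op 1: place WB@(3,2)
Op 2: remove (3,2)
Op 3: place WN@(3,1)
Op 4: place WQ@(2,5)
Op 5: remove (3,1)
Op 6: place BK@(5,2)
Per-piece attacks for B:
  BK@(5,2): attacks (5,3) (5,1) (4,2) (4,3) (4,1)
B attacks (0,4): no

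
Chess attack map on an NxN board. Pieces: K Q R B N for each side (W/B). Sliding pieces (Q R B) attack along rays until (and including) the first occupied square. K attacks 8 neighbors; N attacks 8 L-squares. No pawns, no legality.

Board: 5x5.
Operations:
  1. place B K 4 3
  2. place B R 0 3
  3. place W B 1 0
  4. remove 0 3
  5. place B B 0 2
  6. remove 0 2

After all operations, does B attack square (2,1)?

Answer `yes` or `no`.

Op 1: place BK@(4,3)
Op 2: place BR@(0,3)
Op 3: place WB@(1,0)
Op 4: remove (0,3)
Op 5: place BB@(0,2)
Op 6: remove (0,2)
Per-piece attacks for B:
  BK@(4,3): attacks (4,4) (4,2) (3,3) (3,4) (3,2)
B attacks (2,1): no

Answer: no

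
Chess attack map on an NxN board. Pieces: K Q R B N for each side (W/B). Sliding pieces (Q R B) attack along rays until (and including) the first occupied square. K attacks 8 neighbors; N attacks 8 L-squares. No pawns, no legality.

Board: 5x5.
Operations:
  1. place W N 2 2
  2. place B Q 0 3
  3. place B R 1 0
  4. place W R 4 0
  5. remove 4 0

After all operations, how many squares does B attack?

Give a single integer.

Answer: 15

Derivation:
Op 1: place WN@(2,2)
Op 2: place BQ@(0,3)
Op 3: place BR@(1,0)
Op 4: place WR@(4,0)
Op 5: remove (4,0)
Per-piece attacks for B:
  BQ@(0,3): attacks (0,4) (0,2) (0,1) (0,0) (1,3) (2,3) (3,3) (4,3) (1,4) (1,2) (2,1) (3,0)
  BR@(1,0): attacks (1,1) (1,2) (1,3) (1,4) (2,0) (3,0) (4,0) (0,0)
Union (15 distinct): (0,0) (0,1) (0,2) (0,4) (1,1) (1,2) (1,3) (1,4) (2,0) (2,1) (2,3) (3,0) (3,3) (4,0) (4,3)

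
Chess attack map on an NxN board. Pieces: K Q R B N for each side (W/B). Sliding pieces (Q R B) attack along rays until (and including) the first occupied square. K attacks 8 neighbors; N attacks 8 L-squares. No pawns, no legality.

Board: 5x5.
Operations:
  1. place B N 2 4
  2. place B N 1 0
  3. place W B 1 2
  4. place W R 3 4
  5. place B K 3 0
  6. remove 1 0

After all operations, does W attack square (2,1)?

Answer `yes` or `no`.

Answer: yes

Derivation:
Op 1: place BN@(2,4)
Op 2: place BN@(1,0)
Op 3: place WB@(1,2)
Op 4: place WR@(3,4)
Op 5: place BK@(3,0)
Op 6: remove (1,0)
Per-piece attacks for W:
  WB@(1,2): attacks (2,3) (3,4) (2,1) (3,0) (0,3) (0,1) [ray(1,1) blocked at (3,4); ray(1,-1) blocked at (3,0)]
  WR@(3,4): attacks (3,3) (3,2) (3,1) (3,0) (4,4) (2,4) [ray(0,-1) blocked at (3,0); ray(-1,0) blocked at (2,4)]
W attacks (2,1): yes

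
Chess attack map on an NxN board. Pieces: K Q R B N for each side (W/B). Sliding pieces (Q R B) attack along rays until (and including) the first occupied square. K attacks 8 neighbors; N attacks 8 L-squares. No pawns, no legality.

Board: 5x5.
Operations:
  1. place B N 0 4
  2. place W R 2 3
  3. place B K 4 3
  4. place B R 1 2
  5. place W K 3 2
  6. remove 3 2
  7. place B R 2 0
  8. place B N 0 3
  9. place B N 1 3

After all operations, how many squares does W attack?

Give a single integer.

Op 1: place BN@(0,4)
Op 2: place WR@(2,3)
Op 3: place BK@(4,3)
Op 4: place BR@(1,2)
Op 5: place WK@(3,2)
Op 6: remove (3,2)
Op 7: place BR@(2,0)
Op 8: place BN@(0,3)
Op 9: place BN@(1,3)
Per-piece attacks for W:
  WR@(2,3): attacks (2,4) (2,2) (2,1) (2,0) (3,3) (4,3) (1,3) [ray(0,-1) blocked at (2,0); ray(1,0) blocked at (4,3); ray(-1,0) blocked at (1,3)]
Union (7 distinct): (1,3) (2,0) (2,1) (2,2) (2,4) (3,3) (4,3)

Answer: 7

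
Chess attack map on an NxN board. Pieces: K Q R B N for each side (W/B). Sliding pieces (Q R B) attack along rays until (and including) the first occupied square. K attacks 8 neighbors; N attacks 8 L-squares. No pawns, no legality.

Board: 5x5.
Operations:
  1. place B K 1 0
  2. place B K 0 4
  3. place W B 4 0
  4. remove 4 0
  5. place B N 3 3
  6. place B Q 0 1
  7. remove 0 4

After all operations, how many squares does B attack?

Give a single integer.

Op 1: place BK@(1,0)
Op 2: place BK@(0,4)
Op 3: place WB@(4,0)
Op 4: remove (4,0)
Op 5: place BN@(3,3)
Op 6: place BQ@(0,1)
Op 7: remove (0,4)
Per-piece attacks for B:
  BQ@(0,1): attacks (0,2) (0,3) (0,4) (0,0) (1,1) (2,1) (3,1) (4,1) (1,2) (2,3) (3,4) (1,0) [ray(1,-1) blocked at (1,0)]
  BK@(1,0): attacks (1,1) (2,0) (0,0) (2,1) (0,1)
  BN@(3,3): attacks (1,4) (4,1) (2,1) (1,2)
Union (15 distinct): (0,0) (0,1) (0,2) (0,3) (0,4) (1,0) (1,1) (1,2) (1,4) (2,0) (2,1) (2,3) (3,1) (3,4) (4,1)

Answer: 15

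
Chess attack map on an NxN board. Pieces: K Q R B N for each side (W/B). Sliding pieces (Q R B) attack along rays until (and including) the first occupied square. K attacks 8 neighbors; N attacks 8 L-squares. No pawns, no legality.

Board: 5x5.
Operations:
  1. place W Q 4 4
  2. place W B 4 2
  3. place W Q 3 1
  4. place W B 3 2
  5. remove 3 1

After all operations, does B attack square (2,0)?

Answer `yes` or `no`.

Answer: no

Derivation:
Op 1: place WQ@(4,4)
Op 2: place WB@(4,2)
Op 3: place WQ@(3,1)
Op 4: place WB@(3,2)
Op 5: remove (3,1)
Per-piece attacks for B:
B attacks (2,0): no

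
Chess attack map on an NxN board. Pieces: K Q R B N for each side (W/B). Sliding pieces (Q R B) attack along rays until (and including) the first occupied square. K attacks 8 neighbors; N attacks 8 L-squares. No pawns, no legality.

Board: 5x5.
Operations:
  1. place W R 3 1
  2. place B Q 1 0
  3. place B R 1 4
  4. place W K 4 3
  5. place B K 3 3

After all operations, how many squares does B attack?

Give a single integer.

Op 1: place WR@(3,1)
Op 2: place BQ@(1,0)
Op 3: place BR@(1,4)
Op 4: place WK@(4,3)
Op 5: place BK@(3,3)
Per-piece attacks for B:
  BQ@(1,0): attacks (1,1) (1,2) (1,3) (1,4) (2,0) (3,0) (4,0) (0,0) (2,1) (3,2) (4,3) (0,1) [ray(0,1) blocked at (1,4); ray(1,1) blocked at (4,3)]
  BR@(1,4): attacks (1,3) (1,2) (1,1) (1,0) (2,4) (3,4) (4,4) (0,4) [ray(0,-1) blocked at (1,0)]
  BK@(3,3): attacks (3,4) (3,2) (4,3) (2,3) (4,4) (4,2) (2,4) (2,2)
Union (20 distinct): (0,0) (0,1) (0,4) (1,0) (1,1) (1,2) (1,3) (1,4) (2,0) (2,1) (2,2) (2,3) (2,4) (3,0) (3,2) (3,4) (4,0) (4,2) (4,3) (4,4)

Answer: 20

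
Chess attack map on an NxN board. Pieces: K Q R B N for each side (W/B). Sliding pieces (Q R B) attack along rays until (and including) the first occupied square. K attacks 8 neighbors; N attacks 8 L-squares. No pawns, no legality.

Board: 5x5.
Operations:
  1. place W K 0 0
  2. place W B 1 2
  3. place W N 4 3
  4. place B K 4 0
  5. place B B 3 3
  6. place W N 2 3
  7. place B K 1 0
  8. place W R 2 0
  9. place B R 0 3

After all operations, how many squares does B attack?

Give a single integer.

Answer: 16

Derivation:
Op 1: place WK@(0,0)
Op 2: place WB@(1,2)
Op 3: place WN@(4,3)
Op 4: place BK@(4,0)
Op 5: place BB@(3,3)
Op 6: place WN@(2,3)
Op 7: place BK@(1,0)
Op 8: place WR@(2,0)
Op 9: place BR@(0,3)
Per-piece attacks for B:
  BR@(0,3): attacks (0,4) (0,2) (0,1) (0,0) (1,3) (2,3) [ray(0,-1) blocked at (0,0); ray(1,0) blocked at (2,3)]
  BK@(1,0): attacks (1,1) (2,0) (0,0) (2,1) (0,1)
  BB@(3,3): attacks (4,4) (4,2) (2,4) (2,2) (1,1) (0,0) [ray(-1,-1) blocked at (0,0)]
  BK@(4,0): attacks (4,1) (3,0) (3,1)
Union (16 distinct): (0,0) (0,1) (0,2) (0,4) (1,1) (1,3) (2,0) (2,1) (2,2) (2,3) (2,4) (3,0) (3,1) (4,1) (4,2) (4,4)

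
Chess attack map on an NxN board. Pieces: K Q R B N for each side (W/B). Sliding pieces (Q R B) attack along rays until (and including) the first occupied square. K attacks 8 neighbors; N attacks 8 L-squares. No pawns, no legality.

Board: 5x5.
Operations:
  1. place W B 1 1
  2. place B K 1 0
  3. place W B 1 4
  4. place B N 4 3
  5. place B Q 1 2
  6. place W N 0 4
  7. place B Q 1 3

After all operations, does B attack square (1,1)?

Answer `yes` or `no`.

Answer: yes

Derivation:
Op 1: place WB@(1,1)
Op 2: place BK@(1,0)
Op 3: place WB@(1,4)
Op 4: place BN@(4,3)
Op 5: place BQ@(1,2)
Op 6: place WN@(0,4)
Op 7: place BQ@(1,3)
Per-piece attacks for B:
  BK@(1,0): attacks (1,1) (2,0) (0,0) (2,1) (0,1)
  BQ@(1,2): attacks (1,3) (1,1) (2,2) (3,2) (4,2) (0,2) (2,3) (3,4) (2,1) (3,0) (0,3) (0,1) [ray(0,1) blocked at (1,3); ray(0,-1) blocked at (1,1)]
  BQ@(1,3): attacks (1,4) (1,2) (2,3) (3,3) (4,3) (0,3) (2,4) (2,2) (3,1) (4,0) (0,4) (0,2) [ray(0,1) blocked at (1,4); ray(0,-1) blocked at (1,2); ray(1,0) blocked at (4,3); ray(-1,1) blocked at (0,4)]
  BN@(4,3): attacks (2,4) (3,1) (2,2)
B attacks (1,1): yes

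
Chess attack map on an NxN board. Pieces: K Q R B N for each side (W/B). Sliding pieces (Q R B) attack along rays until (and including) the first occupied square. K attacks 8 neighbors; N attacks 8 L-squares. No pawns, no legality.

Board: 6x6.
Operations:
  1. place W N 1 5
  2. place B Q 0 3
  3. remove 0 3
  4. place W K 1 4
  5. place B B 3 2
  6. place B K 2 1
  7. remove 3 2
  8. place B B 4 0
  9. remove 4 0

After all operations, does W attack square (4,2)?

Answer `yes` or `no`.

Answer: no

Derivation:
Op 1: place WN@(1,5)
Op 2: place BQ@(0,3)
Op 3: remove (0,3)
Op 4: place WK@(1,4)
Op 5: place BB@(3,2)
Op 6: place BK@(2,1)
Op 7: remove (3,2)
Op 8: place BB@(4,0)
Op 9: remove (4,0)
Per-piece attacks for W:
  WK@(1,4): attacks (1,5) (1,3) (2,4) (0,4) (2,5) (2,3) (0,5) (0,3)
  WN@(1,5): attacks (2,3) (3,4) (0,3)
W attacks (4,2): no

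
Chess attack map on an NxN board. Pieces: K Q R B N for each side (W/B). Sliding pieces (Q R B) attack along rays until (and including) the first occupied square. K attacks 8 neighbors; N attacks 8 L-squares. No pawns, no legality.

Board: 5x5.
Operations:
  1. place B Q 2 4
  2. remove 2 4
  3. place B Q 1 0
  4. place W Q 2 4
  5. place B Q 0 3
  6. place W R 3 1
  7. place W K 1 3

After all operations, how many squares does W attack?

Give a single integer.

Op 1: place BQ@(2,4)
Op 2: remove (2,4)
Op 3: place BQ@(1,0)
Op 4: place WQ@(2,4)
Op 5: place BQ@(0,3)
Op 6: place WR@(3,1)
Op 7: place WK@(1,3)
Per-piece attacks for W:
  WK@(1,3): attacks (1,4) (1,2) (2,3) (0,3) (2,4) (2,2) (0,4) (0,2)
  WQ@(2,4): attacks (2,3) (2,2) (2,1) (2,0) (3,4) (4,4) (1,4) (0,4) (3,3) (4,2) (1,3) [ray(-1,-1) blocked at (1,3)]
  WR@(3,1): attacks (3,2) (3,3) (3,4) (3,0) (4,1) (2,1) (1,1) (0,1)
Union (20 distinct): (0,1) (0,2) (0,3) (0,4) (1,1) (1,2) (1,3) (1,4) (2,0) (2,1) (2,2) (2,3) (2,4) (3,0) (3,2) (3,3) (3,4) (4,1) (4,2) (4,4)

Answer: 20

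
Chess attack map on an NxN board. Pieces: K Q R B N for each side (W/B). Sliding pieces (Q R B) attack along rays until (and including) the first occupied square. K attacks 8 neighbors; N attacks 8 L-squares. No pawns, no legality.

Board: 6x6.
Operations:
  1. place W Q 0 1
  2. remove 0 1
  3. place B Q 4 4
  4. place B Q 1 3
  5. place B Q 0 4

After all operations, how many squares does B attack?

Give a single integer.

Answer: 28

Derivation:
Op 1: place WQ@(0,1)
Op 2: remove (0,1)
Op 3: place BQ@(4,4)
Op 4: place BQ@(1,3)
Op 5: place BQ@(0,4)
Per-piece attacks for B:
  BQ@(0,4): attacks (0,5) (0,3) (0,2) (0,1) (0,0) (1,4) (2,4) (3,4) (4,4) (1,5) (1,3) [ray(1,0) blocked at (4,4); ray(1,-1) blocked at (1,3)]
  BQ@(1,3): attacks (1,4) (1,5) (1,2) (1,1) (1,0) (2,3) (3,3) (4,3) (5,3) (0,3) (2,4) (3,5) (2,2) (3,1) (4,0) (0,4) (0,2) [ray(-1,1) blocked at (0,4)]
  BQ@(4,4): attacks (4,5) (4,3) (4,2) (4,1) (4,0) (5,4) (3,4) (2,4) (1,4) (0,4) (5,5) (5,3) (3,5) (3,3) (2,2) (1,1) (0,0) [ray(-1,0) blocked at (0,4)]
Union (28 distinct): (0,0) (0,1) (0,2) (0,3) (0,4) (0,5) (1,0) (1,1) (1,2) (1,3) (1,4) (1,5) (2,2) (2,3) (2,4) (3,1) (3,3) (3,4) (3,5) (4,0) (4,1) (4,2) (4,3) (4,4) (4,5) (5,3) (5,4) (5,5)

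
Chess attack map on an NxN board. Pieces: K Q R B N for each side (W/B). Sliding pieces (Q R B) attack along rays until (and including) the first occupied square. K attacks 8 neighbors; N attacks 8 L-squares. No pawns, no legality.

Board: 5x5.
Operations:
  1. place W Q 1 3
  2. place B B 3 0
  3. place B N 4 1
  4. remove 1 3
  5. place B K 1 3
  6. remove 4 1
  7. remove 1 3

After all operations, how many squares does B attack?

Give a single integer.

Op 1: place WQ@(1,3)
Op 2: place BB@(3,0)
Op 3: place BN@(4,1)
Op 4: remove (1,3)
Op 5: place BK@(1,3)
Op 6: remove (4,1)
Op 7: remove (1,3)
Per-piece attacks for B:
  BB@(3,0): attacks (4,1) (2,1) (1,2) (0,3)
Union (4 distinct): (0,3) (1,2) (2,1) (4,1)

Answer: 4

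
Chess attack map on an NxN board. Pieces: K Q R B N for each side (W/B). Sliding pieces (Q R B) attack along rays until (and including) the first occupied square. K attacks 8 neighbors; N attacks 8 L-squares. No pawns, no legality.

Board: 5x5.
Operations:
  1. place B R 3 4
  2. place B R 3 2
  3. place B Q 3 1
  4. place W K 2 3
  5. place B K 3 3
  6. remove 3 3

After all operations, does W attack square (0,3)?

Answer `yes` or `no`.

Answer: no

Derivation:
Op 1: place BR@(3,4)
Op 2: place BR@(3,2)
Op 3: place BQ@(3,1)
Op 4: place WK@(2,3)
Op 5: place BK@(3,3)
Op 6: remove (3,3)
Per-piece attacks for W:
  WK@(2,3): attacks (2,4) (2,2) (3,3) (1,3) (3,4) (3,2) (1,4) (1,2)
W attacks (0,3): no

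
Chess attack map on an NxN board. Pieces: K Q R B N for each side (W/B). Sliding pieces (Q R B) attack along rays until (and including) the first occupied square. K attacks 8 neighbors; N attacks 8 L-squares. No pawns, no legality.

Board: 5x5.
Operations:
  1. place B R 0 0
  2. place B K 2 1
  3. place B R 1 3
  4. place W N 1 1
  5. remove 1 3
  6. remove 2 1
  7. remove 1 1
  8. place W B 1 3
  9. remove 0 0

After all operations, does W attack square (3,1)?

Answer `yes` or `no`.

Answer: yes

Derivation:
Op 1: place BR@(0,0)
Op 2: place BK@(2,1)
Op 3: place BR@(1,3)
Op 4: place WN@(1,1)
Op 5: remove (1,3)
Op 6: remove (2,1)
Op 7: remove (1,1)
Op 8: place WB@(1,3)
Op 9: remove (0,0)
Per-piece attacks for W:
  WB@(1,3): attacks (2,4) (2,2) (3,1) (4,0) (0,4) (0,2)
W attacks (3,1): yes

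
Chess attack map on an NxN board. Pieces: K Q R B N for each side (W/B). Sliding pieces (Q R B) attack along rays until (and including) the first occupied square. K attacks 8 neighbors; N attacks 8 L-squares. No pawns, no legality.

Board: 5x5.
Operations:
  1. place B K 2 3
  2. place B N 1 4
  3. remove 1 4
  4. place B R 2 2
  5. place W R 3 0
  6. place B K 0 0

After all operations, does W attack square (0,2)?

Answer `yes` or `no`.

Answer: no

Derivation:
Op 1: place BK@(2,3)
Op 2: place BN@(1,4)
Op 3: remove (1,4)
Op 4: place BR@(2,2)
Op 5: place WR@(3,0)
Op 6: place BK@(0,0)
Per-piece attacks for W:
  WR@(3,0): attacks (3,1) (3,2) (3,3) (3,4) (4,0) (2,0) (1,0) (0,0) [ray(-1,0) blocked at (0,0)]
W attacks (0,2): no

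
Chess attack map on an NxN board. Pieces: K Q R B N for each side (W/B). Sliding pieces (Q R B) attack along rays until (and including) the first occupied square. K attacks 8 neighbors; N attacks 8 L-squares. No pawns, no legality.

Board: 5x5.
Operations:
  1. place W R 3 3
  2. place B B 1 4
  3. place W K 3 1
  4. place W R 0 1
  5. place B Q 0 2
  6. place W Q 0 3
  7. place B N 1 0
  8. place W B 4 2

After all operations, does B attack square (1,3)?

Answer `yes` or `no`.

Op 1: place WR@(3,3)
Op 2: place BB@(1,4)
Op 3: place WK@(3,1)
Op 4: place WR@(0,1)
Op 5: place BQ@(0,2)
Op 6: place WQ@(0,3)
Op 7: place BN@(1,0)
Op 8: place WB@(4,2)
Per-piece attacks for B:
  BQ@(0,2): attacks (0,3) (0,1) (1,2) (2,2) (3,2) (4,2) (1,3) (2,4) (1,1) (2,0) [ray(0,1) blocked at (0,3); ray(0,-1) blocked at (0,1); ray(1,0) blocked at (4,2)]
  BN@(1,0): attacks (2,2) (3,1) (0,2)
  BB@(1,4): attacks (2,3) (3,2) (4,1) (0,3) [ray(-1,-1) blocked at (0,3)]
B attacks (1,3): yes

Answer: yes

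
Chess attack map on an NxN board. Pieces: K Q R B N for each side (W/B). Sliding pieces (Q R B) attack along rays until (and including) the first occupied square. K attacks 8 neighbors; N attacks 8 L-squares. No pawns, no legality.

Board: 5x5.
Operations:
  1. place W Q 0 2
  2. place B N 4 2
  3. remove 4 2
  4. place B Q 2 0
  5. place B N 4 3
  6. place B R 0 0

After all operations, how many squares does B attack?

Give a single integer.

Op 1: place WQ@(0,2)
Op 2: place BN@(4,2)
Op 3: remove (4,2)
Op 4: place BQ@(2,0)
Op 5: place BN@(4,3)
Op 6: place BR@(0,0)
Per-piece attacks for B:
  BR@(0,0): attacks (0,1) (0,2) (1,0) (2,0) [ray(0,1) blocked at (0,2); ray(1,0) blocked at (2,0)]
  BQ@(2,0): attacks (2,1) (2,2) (2,3) (2,4) (3,0) (4,0) (1,0) (0,0) (3,1) (4,2) (1,1) (0,2) [ray(-1,0) blocked at (0,0); ray(-1,1) blocked at (0,2)]
  BN@(4,3): attacks (2,4) (3,1) (2,2)
Union (14 distinct): (0,0) (0,1) (0,2) (1,0) (1,1) (2,0) (2,1) (2,2) (2,3) (2,4) (3,0) (3,1) (4,0) (4,2)

Answer: 14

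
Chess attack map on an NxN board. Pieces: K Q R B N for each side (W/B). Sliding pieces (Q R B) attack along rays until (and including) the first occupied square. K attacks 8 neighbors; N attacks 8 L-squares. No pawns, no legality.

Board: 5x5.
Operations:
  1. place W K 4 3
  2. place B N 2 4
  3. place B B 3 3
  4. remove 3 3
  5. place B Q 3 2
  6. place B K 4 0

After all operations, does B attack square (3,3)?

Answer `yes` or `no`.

Op 1: place WK@(4,3)
Op 2: place BN@(2,4)
Op 3: place BB@(3,3)
Op 4: remove (3,3)
Op 5: place BQ@(3,2)
Op 6: place BK@(4,0)
Per-piece attacks for B:
  BN@(2,4): attacks (3,2) (4,3) (1,2) (0,3)
  BQ@(3,2): attacks (3,3) (3,4) (3,1) (3,0) (4,2) (2,2) (1,2) (0,2) (4,3) (4,1) (2,3) (1,4) (2,1) (1,0) [ray(1,1) blocked at (4,3)]
  BK@(4,0): attacks (4,1) (3,0) (3,1)
B attacks (3,3): yes

Answer: yes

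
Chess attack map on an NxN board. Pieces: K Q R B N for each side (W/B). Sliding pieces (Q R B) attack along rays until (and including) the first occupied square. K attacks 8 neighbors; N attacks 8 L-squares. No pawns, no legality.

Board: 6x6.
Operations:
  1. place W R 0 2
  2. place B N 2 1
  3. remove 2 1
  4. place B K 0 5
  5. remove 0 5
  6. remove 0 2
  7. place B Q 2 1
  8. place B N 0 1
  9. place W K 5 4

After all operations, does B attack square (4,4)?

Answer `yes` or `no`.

Answer: no

Derivation:
Op 1: place WR@(0,2)
Op 2: place BN@(2,1)
Op 3: remove (2,1)
Op 4: place BK@(0,5)
Op 5: remove (0,5)
Op 6: remove (0,2)
Op 7: place BQ@(2,1)
Op 8: place BN@(0,1)
Op 9: place WK@(5,4)
Per-piece attacks for B:
  BN@(0,1): attacks (1,3) (2,2) (2,0)
  BQ@(2,1): attacks (2,2) (2,3) (2,4) (2,5) (2,0) (3,1) (4,1) (5,1) (1,1) (0,1) (3,2) (4,3) (5,4) (3,0) (1,2) (0,3) (1,0) [ray(-1,0) blocked at (0,1); ray(1,1) blocked at (5,4)]
B attacks (4,4): no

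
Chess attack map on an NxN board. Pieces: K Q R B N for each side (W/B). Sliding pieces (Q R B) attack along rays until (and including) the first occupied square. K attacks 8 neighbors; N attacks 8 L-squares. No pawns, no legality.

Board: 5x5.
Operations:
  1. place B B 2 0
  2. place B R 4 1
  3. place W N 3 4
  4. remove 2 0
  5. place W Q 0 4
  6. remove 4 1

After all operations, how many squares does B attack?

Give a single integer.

Answer: 0

Derivation:
Op 1: place BB@(2,0)
Op 2: place BR@(4,1)
Op 3: place WN@(3,4)
Op 4: remove (2,0)
Op 5: place WQ@(0,4)
Op 6: remove (4,1)
Per-piece attacks for B:
Union (0 distinct): (none)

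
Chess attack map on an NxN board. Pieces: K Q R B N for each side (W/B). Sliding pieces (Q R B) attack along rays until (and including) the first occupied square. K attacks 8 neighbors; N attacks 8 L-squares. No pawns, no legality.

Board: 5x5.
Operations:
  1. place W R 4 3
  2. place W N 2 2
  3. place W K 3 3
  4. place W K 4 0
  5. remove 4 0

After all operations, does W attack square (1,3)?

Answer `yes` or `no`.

Op 1: place WR@(4,3)
Op 2: place WN@(2,2)
Op 3: place WK@(3,3)
Op 4: place WK@(4,0)
Op 5: remove (4,0)
Per-piece attacks for W:
  WN@(2,2): attacks (3,4) (4,3) (1,4) (0,3) (3,0) (4,1) (1,0) (0,1)
  WK@(3,3): attacks (3,4) (3,2) (4,3) (2,3) (4,4) (4,2) (2,4) (2,2)
  WR@(4,3): attacks (4,4) (4,2) (4,1) (4,0) (3,3) [ray(-1,0) blocked at (3,3)]
W attacks (1,3): no

Answer: no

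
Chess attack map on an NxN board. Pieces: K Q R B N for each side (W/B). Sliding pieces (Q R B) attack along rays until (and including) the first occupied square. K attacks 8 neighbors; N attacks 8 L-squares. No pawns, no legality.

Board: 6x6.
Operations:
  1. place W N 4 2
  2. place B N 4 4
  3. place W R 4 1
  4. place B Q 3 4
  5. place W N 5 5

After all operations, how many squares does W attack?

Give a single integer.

Op 1: place WN@(4,2)
Op 2: place BN@(4,4)
Op 3: place WR@(4,1)
Op 4: place BQ@(3,4)
Op 5: place WN@(5,5)
Per-piece attacks for W:
  WR@(4,1): attacks (4,2) (4,0) (5,1) (3,1) (2,1) (1,1) (0,1) [ray(0,1) blocked at (4,2)]
  WN@(4,2): attacks (5,4) (3,4) (2,3) (5,0) (3,0) (2,1)
  WN@(5,5): attacks (4,3) (3,4)
Union (13 distinct): (0,1) (1,1) (2,1) (2,3) (3,0) (3,1) (3,4) (4,0) (4,2) (4,3) (5,0) (5,1) (5,4)

Answer: 13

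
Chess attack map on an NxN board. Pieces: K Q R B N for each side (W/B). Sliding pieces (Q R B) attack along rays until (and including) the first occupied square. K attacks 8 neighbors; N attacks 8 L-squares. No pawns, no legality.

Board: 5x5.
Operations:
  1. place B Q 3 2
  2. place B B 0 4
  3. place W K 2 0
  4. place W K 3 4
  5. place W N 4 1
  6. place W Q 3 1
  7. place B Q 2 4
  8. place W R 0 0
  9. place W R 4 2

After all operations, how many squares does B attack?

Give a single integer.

Op 1: place BQ@(3,2)
Op 2: place BB@(0,4)
Op 3: place WK@(2,0)
Op 4: place WK@(3,4)
Op 5: place WN@(4,1)
Op 6: place WQ@(3,1)
Op 7: place BQ@(2,4)
Op 8: place WR@(0,0)
Op 9: place WR@(4,2)
Per-piece attacks for B:
  BB@(0,4): attacks (1,3) (2,2) (3,1) [ray(1,-1) blocked at (3,1)]
  BQ@(2,4): attacks (2,3) (2,2) (2,1) (2,0) (3,4) (1,4) (0,4) (3,3) (4,2) (1,3) (0,2) [ray(0,-1) blocked at (2,0); ray(1,0) blocked at (3,4); ray(-1,0) blocked at (0,4); ray(1,-1) blocked at (4,2)]
  BQ@(3,2): attacks (3,3) (3,4) (3,1) (4,2) (2,2) (1,2) (0,2) (4,3) (4,1) (2,3) (1,4) (2,1) (1,0) [ray(0,1) blocked at (3,4); ray(0,-1) blocked at (3,1); ray(1,0) blocked at (4,2); ray(1,-1) blocked at (4,1)]
Union (16 distinct): (0,2) (0,4) (1,0) (1,2) (1,3) (1,4) (2,0) (2,1) (2,2) (2,3) (3,1) (3,3) (3,4) (4,1) (4,2) (4,3)

Answer: 16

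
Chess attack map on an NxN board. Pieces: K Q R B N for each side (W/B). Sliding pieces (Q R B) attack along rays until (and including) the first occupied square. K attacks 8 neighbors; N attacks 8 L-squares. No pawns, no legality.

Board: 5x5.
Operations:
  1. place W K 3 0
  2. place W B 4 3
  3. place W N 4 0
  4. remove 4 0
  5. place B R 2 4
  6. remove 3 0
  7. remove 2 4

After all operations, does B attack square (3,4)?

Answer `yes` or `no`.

Op 1: place WK@(3,0)
Op 2: place WB@(4,3)
Op 3: place WN@(4,0)
Op 4: remove (4,0)
Op 5: place BR@(2,4)
Op 6: remove (3,0)
Op 7: remove (2,4)
Per-piece attacks for B:
B attacks (3,4): no

Answer: no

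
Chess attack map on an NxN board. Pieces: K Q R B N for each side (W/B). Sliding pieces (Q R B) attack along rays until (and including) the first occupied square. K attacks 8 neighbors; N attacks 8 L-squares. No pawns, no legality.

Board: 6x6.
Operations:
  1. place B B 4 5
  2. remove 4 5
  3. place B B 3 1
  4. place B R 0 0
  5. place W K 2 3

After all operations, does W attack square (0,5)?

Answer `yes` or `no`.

Op 1: place BB@(4,5)
Op 2: remove (4,5)
Op 3: place BB@(3,1)
Op 4: place BR@(0,0)
Op 5: place WK@(2,3)
Per-piece attacks for W:
  WK@(2,3): attacks (2,4) (2,2) (3,3) (1,3) (3,4) (3,2) (1,4) (1,2)
W attacks (0,5): no

Answer: no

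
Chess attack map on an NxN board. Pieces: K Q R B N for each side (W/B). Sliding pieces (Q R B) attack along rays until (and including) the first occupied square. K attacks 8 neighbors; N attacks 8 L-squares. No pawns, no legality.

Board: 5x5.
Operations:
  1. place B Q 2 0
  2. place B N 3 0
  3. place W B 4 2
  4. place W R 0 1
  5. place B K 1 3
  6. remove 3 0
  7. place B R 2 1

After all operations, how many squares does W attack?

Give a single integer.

Answer: 10

Derivation:
Op 1: place BQ@(2,0)
Op 2: place BN@(3,0)
Op 3: place WB@(4,2)
Op 4: place WR@(0,1)
Op 5: place BK@(1,3)
Op 6: remove (3,0)
Op 7: place BR@(2,1)
Per-piece attacks for W:
  WR@(0,1): attacks (0,2) (0,3) (0,4) (0,0) (1,1) (2,1) [ray(1,0) blocked at (2,1)]
  WB@(4,2): attacks (3,3) (2,4) (3,1) (2,0) [ray(-1,-1) blocked at (2,0)]
Union (10 distinct): (0,0) (0,2) (0,3) (0,4) (1,1) (2,0) (2,1) (2,4) (3,1) (3,3)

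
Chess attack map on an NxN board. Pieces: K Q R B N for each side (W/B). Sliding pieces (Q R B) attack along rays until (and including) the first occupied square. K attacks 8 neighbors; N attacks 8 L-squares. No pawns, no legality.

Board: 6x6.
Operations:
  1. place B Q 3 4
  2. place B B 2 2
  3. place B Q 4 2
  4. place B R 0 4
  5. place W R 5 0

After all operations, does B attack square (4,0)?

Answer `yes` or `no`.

Answer: yes

Derivation:
Op 1: place BQ@(3,4)
Op 2: place BB@(2,2)
Op 3: place BQ@(4,2)
Op 4: place BR@(0,4)
Op 5: place WR@(5,0)
Per-piece attacks for B:
  BR@(0,4): attacks (0,5) (0,3) (0,2) (0,1) (0,0) (1,4) (2,4) (3,4) [ray(1,0) blocked at (3,4)]
  BB@(2,2): attacks (3,3) (4,4) (5,5) (3,1) (4,0) (1,3) (0,4) (1,1) (0,0) [ray(-1,1) blocked at (0,4)]
  BQ@(3,4): attacks (3,5) (3,3) (3,2) (3,1) (3,0) (4,4) (5,4) (2,4) (1,4) (0,4) (4,5) (4,3) (5,2) (2,5) (2,3) (1,2) (0,1) [ray(-1,0) blocked at (0,4)]
  BQ@(4,2): attacks (4,3) (4,4) (4,5) (4,1) (4,0) (5,2) (3,2) (2,2) (5,3) (5,1) (3,3) (2,4) (1,5) (3,1) (2,0) [ray(-1,0) blocked at (2,2)]
B attacks (4,0): yes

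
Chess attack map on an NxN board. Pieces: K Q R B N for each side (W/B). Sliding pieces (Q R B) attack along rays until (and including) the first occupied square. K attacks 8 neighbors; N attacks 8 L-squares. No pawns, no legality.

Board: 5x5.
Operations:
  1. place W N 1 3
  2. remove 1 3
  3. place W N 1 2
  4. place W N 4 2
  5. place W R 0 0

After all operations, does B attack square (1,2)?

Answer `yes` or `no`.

Op 1: place WN@(1,3)
Op 2: remove (1,3)
Op 3: place WN@(1,2)
Op 4: place WN@(4,2)
Op 5: place WR@(0,0)
Per-piece attacks for B:
B attacks (1,2): no

Answer: no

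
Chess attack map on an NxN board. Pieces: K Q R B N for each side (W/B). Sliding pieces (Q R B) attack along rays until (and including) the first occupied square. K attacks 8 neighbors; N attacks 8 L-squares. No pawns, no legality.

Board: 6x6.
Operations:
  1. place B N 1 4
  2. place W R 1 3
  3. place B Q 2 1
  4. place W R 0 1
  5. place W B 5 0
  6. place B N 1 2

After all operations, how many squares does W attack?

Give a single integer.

Answer: 15

Derivation:
Op 1: place BN@(1,4)
Op 2: place WR@(1,3)
Op 3: place BQ@(2,1)
Op 4: place WR@(0,1)
Op 5: place WB@(5,0)
Op 6: place BN@(1,2)
Per-piece attacks for W:
  WR@(0,1): attacks (0,2) (0,3) (0,4) (0,5) (0,0) (1,1) (2,1) [ray(1,0) blocked at (2,1)]
  WR@(1,3): attacks (1,4) (1,2) (2,3) (3,3) (4,3) (5,3) (0,3) [ray(0,1) blocked at (1,4); ray(0,-1) blocked at (1,2)]
  WB@(5,0): attacks (4,1) (3,2) (2,3) (1,4) [ray(-1,1) blocked at (1,4)]
Union (15 distinct): (0,0) (0,2) (0,3) (0,4) (0,5) (1,1) (1,2) (1,4) (2,1) (2,3) (3,2) (3,3) (4,1) (4,3) (5,3)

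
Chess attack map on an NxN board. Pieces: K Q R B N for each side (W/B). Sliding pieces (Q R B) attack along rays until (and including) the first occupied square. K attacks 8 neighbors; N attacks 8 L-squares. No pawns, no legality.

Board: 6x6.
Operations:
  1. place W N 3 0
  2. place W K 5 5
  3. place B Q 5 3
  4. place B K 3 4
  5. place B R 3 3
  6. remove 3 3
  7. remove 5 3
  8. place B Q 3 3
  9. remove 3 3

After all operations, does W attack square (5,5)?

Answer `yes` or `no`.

Op 1: place WN@(3,0)
Op 2: place WK@(5,5)
Op 3: place BQ@(5,3)
Op 4: place BK@(3,4)
Op 5: place BR@(3,3)
Op 6: remove (3,3)
Op 7: remove (5,3)
Op 8: place BQ@(3,3)
Op 9: remove (3,3)
Per-piece attacks for W:
  WN@(3,0): attacks (4,2) (5,1) (2,2) (1,1)
  WK@(5,5): attacks (5,4) (4,5) (4,4)
W attacks (5,5): no

Answer: no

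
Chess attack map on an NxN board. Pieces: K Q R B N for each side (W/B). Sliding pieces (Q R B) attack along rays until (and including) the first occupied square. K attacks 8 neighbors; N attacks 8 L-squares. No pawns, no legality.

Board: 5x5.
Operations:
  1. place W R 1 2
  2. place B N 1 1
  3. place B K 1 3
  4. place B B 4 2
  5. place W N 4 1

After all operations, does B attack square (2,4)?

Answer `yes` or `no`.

Answer: yes

Derivation:
Op 1: place WR@(1,2)
Op 2: place BN@(1,1)
Op 3: place BK@(1,3)
Op 4: place BB@(4,2)
Op 5: place WN@(4,1)
Per-piece attacks for B:
  BN@(1,1): attacks (2,3) (3,2) (0,3) (3,0)
  BK@(1,3): attacks (1,4) (1,2) (2,3) (0,3) (2,4) (2,2) (0,4) (0,2)
  BB@(4,2): attacks (3,3) (2,4) (3,1) (2,0)
B attacks (2,4): yes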